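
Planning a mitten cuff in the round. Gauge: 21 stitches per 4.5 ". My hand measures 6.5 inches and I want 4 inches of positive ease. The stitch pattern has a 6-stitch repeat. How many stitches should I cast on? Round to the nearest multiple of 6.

CO 48 sts.

Finished = 6.5 + 4 = 10.5 inches.
21 / 4.5 = 4.667 sts/in.
10.5 × 4.667 = 49.00 sts.
Nearest multiple of 6: 48.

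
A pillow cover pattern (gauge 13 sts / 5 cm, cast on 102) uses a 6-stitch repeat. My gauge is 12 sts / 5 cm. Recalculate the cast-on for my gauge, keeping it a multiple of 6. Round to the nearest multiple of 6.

102 × 12 / 13 = 94.15.
Nearest multiple of 6: 96.

Cast on 96 stitches.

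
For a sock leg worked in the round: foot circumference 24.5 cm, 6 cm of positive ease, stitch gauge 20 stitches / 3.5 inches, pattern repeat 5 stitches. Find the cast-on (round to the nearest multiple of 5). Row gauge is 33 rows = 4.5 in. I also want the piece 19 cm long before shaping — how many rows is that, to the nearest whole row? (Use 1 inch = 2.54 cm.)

Cast on 70 stitches; work 55 rows.

Finished = 24.5 + 6 = 30.5 cm.
30.5 cm × 1/2.54 = 12.01 inches.
20/3.5 = 5.714 sts per in; 12.01 × 5.714 = 68.62 sts.
Nearest multiple of 5 → 70.
19 cm = 7.48 inches; × 7.333 = 54.86 → 55 rows.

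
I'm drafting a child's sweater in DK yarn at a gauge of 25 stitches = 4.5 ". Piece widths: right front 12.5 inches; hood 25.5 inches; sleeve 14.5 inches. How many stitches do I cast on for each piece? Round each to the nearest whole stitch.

Rate = 25/4.5 = 5.556 sts per in.
right front: 12.5 × 5.556 = 69.44 → 69.
hood: 25.5 × 5.556 = 141.67 → 142.
sleeve: 14.5 × 5.556 = 80.56 → 81.

right front 69; hood 142; sleeve 81.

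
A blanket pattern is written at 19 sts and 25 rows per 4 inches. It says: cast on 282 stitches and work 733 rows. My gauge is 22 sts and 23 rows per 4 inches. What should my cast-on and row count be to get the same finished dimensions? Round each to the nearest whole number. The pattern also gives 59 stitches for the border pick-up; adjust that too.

Stitches: 282 × 22/19 = 326.53 → 327.
Rows: 733 × 23/25 = 674.36 → 674.
border pick-up: 59 × 22/19 = 68.32 → 68.

Cast on 327 stitches; work 674 rows; border pick-up 68 stitches.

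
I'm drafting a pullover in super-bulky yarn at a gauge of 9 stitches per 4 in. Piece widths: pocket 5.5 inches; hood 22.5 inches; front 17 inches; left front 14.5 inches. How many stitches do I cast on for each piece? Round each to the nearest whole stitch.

Rate = 9/4 = 2.25 sts per in.
pocket: 5.5 × 2.25 = 12.38 → 12.
hood: 22.5 × 2.25 = 50.62 → 51.
front: 17 × 2.25 = 38.25 → 38.
left front: 14.5 × 2.25 = 32.62 → 33.

pocket 12; hood 51; front 38; left front 33.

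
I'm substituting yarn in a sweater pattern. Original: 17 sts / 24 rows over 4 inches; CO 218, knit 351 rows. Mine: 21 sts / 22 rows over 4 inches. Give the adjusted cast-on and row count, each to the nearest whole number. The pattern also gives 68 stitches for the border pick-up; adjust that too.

Cast on 269 stitches; work 322 rows; border pick-up 84 stitches.

Stitches: 218 × 21/17 = 269.29 → 269.
Rows: 351 × 22/24 = 321.75 → 322.
border pick-up: 68 × 21/17 = 84.00 → 84.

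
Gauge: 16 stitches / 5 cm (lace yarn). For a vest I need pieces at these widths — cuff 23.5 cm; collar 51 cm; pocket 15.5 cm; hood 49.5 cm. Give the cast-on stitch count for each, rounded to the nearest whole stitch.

Rate = 16/5 = 3.2 sts per cm.
cuff: 23.5 × 3.2 = 75.20 → 75.
collar: 51 × 3.2 = 163.20 → 163.
pocket: 15.5 × 3.2 = 49.60 → 50.
hood: 49.5 × 3.2 = 158.40 → 158.

cuff 75; collar 163; pocket 50; hood 158.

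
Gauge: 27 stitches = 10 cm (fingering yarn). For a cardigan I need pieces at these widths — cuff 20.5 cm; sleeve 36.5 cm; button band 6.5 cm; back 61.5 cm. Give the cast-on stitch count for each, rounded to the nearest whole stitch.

Rate = 27/10 = 2.7 sts per cm.
cuff: 20.5 × 2.7 = 55.35 → 55.
sleeve: 36.5 × 2.7 = 98.55 → 99.
button band: 6.5 × 2.7 = 17.55 → 18.
back: 61.5 × 2.7 = 166.05 → 166.

cuff 55; sleeve 99; button band 18; back 166.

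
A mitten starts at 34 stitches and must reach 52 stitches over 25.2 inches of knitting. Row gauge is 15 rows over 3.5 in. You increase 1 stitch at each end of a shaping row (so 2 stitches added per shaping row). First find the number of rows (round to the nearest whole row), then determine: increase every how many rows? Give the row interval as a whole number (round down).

Increase every 12th row.

Rows = 25.2 × 4.286 = 108.0 → 108 rows.
Stitches to add: 18 → 9 shaping rows (at 2 st each).
108 / 9 = 12.00 → every 12 rows.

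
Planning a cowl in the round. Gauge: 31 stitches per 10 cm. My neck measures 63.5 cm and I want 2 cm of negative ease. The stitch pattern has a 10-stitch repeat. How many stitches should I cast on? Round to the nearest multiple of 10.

CO 190 sts.

Finished = 63.5 − 2 = 61.5 cm.
31 / 10 = 3.1 sts/cm.
61.5 × 3.1 = 190.65 sts.
Nearest multiple of 10: 190.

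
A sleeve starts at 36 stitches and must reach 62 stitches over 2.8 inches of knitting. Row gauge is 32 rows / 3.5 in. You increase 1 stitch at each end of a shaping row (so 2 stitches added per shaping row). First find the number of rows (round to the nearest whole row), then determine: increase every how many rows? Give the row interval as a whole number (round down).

Rows = 2.8 × 9.143 = 25.6 → 26 rows.
Stitches to add: 26 → 13 shaping rows (at 2 st each).
26 / 13 = 2.00 → every 2 rows.

Increase every 2nd row.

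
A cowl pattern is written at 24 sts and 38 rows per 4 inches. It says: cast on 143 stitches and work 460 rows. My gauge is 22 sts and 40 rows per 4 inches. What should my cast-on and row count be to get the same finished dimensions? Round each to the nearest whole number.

Cast on 131 stitches; work 484 rows.

Stitches: 143 × 22/24 = 131.08 → 131.
Rows: 460 × 40/38 = 484.21 → 484.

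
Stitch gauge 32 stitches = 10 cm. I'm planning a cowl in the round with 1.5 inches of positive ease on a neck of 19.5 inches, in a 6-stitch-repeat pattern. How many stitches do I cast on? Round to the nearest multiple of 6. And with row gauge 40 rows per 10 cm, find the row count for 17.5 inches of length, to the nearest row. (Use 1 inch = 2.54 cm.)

Finished = 19.5 + 1.5 = 21 inches.
21 inches × 2.54 = 53.34 cm.
32/10 = 3.2 sts per cm; 53.34 × 3.2 = 170.69 sts.
Nearest multiple of 6 → 168.
17.5 inches = 44.45 cm; × 4 = 177.80 → 178 rows.

Cast on 168 stitches; work 178 rows.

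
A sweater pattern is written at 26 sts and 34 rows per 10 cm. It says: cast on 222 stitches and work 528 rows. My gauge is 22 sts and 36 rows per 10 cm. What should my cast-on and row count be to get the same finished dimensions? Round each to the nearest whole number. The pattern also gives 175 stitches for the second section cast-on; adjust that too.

Cast on 188 stitches; work 559 rows; second section cast-on 148 stitches.

Stitches: 222 × 22/26 = 187.85 → 188.
Rows: 528 × 36/34 = 559.06 → 559.
second section cast-on: 175 × 22/26 = 148.08 → 148.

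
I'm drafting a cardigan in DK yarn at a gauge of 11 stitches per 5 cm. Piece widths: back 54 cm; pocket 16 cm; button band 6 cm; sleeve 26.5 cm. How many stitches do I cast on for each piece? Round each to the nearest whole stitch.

Rate = 11/5 = 2.2 sts per cm.
back: 54 × 2.2 = 118.80 → 119.
pocket: 16 × 2.2 = 35.20 → 35.
button band: 6 × 2.2 = 13.20 → 13.
sleeve: 26.5 × 2.2 = 58.30 → 58.

back 119; pocket 35; button band 13; sleeve 58.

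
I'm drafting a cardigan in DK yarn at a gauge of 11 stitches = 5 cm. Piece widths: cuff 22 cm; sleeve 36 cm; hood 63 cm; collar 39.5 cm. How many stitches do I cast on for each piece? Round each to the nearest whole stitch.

Rate = 11/5 = 2.2 sts per cm.
cuff: 22 × 2.2 = 48.40 → 48.
sleeve: 36 × 2.2 = 79.20 → 79.
hood: 63 × 2.2 = 138.60 → 139.
collar: 39.5 × 2.2 = 86.90 → 87.

cuff 48; sleeve 79; hood 139; collar 87.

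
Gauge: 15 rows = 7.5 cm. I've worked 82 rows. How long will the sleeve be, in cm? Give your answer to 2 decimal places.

15 rows / 7.5 cm = 2 rows per cm.
82 / 2 = 41.000 cm.

41.00 cm.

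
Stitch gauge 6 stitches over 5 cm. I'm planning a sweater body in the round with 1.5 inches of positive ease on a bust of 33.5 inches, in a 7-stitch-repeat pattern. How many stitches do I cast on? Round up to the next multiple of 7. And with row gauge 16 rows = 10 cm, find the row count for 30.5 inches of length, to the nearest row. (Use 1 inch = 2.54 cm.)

Cast on 112 stitches; work 124 rows.

Finished = 33.5 + 1.5 = 35 inches.
35 inches × 2.54 = 88.90 cm.
6/5 = 1.2 sts per cm; 88.90 × 1.2 = 106.68 sts.
Next multiple of 7 → 112.
30.5 inches = 77.47 cm; × 1.6 = 123.95 → 124 rows.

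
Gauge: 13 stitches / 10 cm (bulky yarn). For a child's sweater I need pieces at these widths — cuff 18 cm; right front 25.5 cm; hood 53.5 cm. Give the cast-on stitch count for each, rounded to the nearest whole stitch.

cuff 23; right front 33; hood 70.

Rate = 13/10 = 1.3 sts per cm.
cuff: 18 × 1.3 = 23.40 → 23.
right front: 25.5 × 1.3 = 33.15 → 33.
hood: 53.5 × 1.3 = 69.55 → 70.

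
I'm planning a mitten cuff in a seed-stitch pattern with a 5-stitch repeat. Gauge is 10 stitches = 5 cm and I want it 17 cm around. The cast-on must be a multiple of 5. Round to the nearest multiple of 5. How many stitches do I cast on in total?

CO 35 sts.

10 / 5 = 2 sts per cm.
17 × 2 = 34.00 sts.
Nearest multiple of 5: 35.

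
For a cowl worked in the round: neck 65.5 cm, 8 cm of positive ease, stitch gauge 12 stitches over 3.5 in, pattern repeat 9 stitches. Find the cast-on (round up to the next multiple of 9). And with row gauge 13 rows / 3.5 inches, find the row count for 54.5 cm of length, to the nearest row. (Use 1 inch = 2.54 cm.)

Cast on 108 stitches; work 80 rows.

Finished = 65.5 + 8 = 73.5 cm.
73.5 cm × 1/2.54 = 28.94 inches.
12/3.5 = 3.429 sts per in; 28.94 × 3.429 = 99.21 sts.
Next multiple of 9 → 108.
54.5 cm = 21.46 inches; × 3.714 = 79.70 → 80 rows.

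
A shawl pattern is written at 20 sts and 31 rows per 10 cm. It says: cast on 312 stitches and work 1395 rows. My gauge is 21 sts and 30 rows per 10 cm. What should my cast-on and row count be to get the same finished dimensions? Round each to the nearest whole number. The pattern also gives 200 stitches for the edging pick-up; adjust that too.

Stitches: 312 × 21/20 = 327.60 → 328.
Rows: 1395 × 30/31 = 1350.00 → 1350.
edging pick-up: 200 × 21/20 = 210.00 → 210.

Cast on 328 stitches; work 1350 rows; edging pick-up 210 stitches.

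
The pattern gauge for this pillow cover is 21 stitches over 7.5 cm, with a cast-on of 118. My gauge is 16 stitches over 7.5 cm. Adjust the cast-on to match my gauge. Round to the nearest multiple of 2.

Scale factor = 16 / 21 = 0.762.
118 × 16 / 21 = 89.90 sts.
→ 90 sts.

Cast on 90 stitches.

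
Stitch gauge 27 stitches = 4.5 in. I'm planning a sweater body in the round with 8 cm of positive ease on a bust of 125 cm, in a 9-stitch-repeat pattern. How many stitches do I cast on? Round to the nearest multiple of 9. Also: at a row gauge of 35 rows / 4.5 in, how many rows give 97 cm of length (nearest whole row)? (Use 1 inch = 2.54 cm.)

Cast on 315 stitches; work 297 rows.

Finished = 125 + 8 = 133 cm.
133 cm × 1/2.54 = 52.36 inches.
27/4.5 = 6 sts per in; 52.36 × 6 = 314.17 sts.
Nearest multiple of 9 → 315.
97 cm = 38.19 inches; × 7.778 = 297.03 → 297 rows.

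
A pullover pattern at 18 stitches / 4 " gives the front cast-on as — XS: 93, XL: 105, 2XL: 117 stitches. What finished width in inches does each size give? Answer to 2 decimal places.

18/4 = 4.5 sts per in.
XS: 93 / 4.5 = 20.667 → 20.67 in.
XL: 105 / 4.5 = 23.333 → 23.33 in.
2XL: 117 / 4.5 = 26.000 → 26.00 in.

XS 20.67 inches; XL 23.33 inches; 2XL 26.00 inches.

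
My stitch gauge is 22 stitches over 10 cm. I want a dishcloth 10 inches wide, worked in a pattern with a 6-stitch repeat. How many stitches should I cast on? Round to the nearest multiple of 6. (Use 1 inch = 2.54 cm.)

54 stitches.

10 in = 10 × 2.54 = 25.40 cm.
22 / 10 = 2.2 sts/cm.
25.40 × 2.2 = 55.88 sts.
→ 54.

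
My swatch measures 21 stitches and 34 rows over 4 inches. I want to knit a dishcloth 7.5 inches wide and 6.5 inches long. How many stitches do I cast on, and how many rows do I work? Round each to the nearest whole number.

Cast on 39 stitches and work 55 rows.

Stitch gauge = 21/4 = 5.25 sts/in; 7.5 × 5.25 = 39.38 → 39 sts.
Row gauge = 34/4 = 8.5 rows/in; 6.5 × 8.5 = 55.25 → 55 rows.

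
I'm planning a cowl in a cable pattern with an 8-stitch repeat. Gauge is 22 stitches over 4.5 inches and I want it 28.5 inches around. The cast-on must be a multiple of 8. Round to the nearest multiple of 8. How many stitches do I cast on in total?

22 / 4.5 = 4.889 sts per inch.
28.5 × 4.889 = 139.33 sts.
Nearest multiple of 8: 136.

CO 136 sts.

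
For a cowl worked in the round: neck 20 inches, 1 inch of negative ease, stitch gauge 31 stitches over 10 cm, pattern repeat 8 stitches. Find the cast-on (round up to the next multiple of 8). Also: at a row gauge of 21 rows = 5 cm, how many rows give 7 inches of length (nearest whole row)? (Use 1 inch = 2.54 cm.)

Cast on 152 stitches; work 75 rows.

Finished = 20 − 1 = 19 inches.
19 inches × 2.54 = 48.26 cm.
31/10 = 3.1 sts per cm; 48.26 × 3.1 = 149.61 sts.
Next multiple of 8 → 152.
7 inches = 17.78 cm; × 4.2 = 74.68 → 75 rows.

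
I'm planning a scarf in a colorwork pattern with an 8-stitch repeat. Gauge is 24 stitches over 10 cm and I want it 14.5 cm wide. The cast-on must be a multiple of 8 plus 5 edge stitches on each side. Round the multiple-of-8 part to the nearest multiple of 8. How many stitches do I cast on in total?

CO 34 sts.

24 / 10 = 2.4 sts per cm.
14.5 × 2.4 = 34.80 sts.
Less 10 edge sts → 24.80 for the repeat.
Nearest multiple of 8: 24.
Add back 10 edge sts → 34.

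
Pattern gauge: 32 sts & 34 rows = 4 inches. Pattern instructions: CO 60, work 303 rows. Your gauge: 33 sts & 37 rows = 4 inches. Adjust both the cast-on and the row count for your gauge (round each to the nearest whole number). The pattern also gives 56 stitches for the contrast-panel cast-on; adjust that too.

Stitches: 60 × 33/32 = 61.88 → 62.
Rows: 303 × 37/34 = 329.74 → 330.
contrast-panel cast-on: 56 × 33/32 = 57.75 → 58.

Cast on 62 stitches; work 330 rows; contrast-panel cast-on 58 stitches.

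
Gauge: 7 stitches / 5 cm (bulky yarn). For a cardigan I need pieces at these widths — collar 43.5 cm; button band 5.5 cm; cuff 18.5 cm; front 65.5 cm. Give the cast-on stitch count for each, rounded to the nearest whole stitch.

Rate = 7/5 = 1.4 sts per cm.
collar: 43.5 × 1.4 = 60.90 → 61.
button band: 5.5 × 1.4 = 7.70 → 8.
cuff: 18.5 × 1.4 = 25.90 → 26.
front: 65.5 × 1.4 = 91.70 → 92.

collar 61; button band 8; cuff 26; front 92.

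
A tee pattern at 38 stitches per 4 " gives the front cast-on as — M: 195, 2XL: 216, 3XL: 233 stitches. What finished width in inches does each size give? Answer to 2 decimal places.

M 20.53 inches; 2XL 22.74 inches; 3XL 24.53 inches.

38/4 = 9.5 sts per in.
M: 195 / 9.5 = 20.526 → 20.53 in.
2XL: 216 / 9.5 = 22.737 → 22.74 in.
3XL: 233 / 9.5 = 24.526 → 24.53 in.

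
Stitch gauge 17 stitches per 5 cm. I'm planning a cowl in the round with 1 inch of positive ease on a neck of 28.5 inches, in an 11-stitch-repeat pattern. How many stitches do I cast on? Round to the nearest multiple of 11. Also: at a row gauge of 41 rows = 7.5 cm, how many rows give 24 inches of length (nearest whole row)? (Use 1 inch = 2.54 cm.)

Cast on 253 stitches; work 333 rows.

Finished = 28.5 + 1 = 29.5 inches.
29.5 inches × 2.54 = 74.93 cm.
17/5 = 3.4 sts per cm; 74.93 × 3.4 = 254.76 sts.
Nearest multiple of 11 → 253.
24 inches = 60.96 cm; × 5.467 = 333.25 → 333 rows.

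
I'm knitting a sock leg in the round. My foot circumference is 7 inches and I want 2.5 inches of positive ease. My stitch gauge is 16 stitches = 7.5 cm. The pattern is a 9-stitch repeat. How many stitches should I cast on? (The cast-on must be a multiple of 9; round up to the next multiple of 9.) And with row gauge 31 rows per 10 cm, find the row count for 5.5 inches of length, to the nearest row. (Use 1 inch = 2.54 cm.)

Finished = 7 + 2.5 = 9.5 inches.
9.5 inches × 2.54 = 24.13 cm.
16/7.5 = 2.133 sts per cm; 24.13 × 2.133 = 51.48 sts.
Next multiple of 9 → 54.
5.5 inches = 13.97 cm; × 3.1 = 43.31 → 43 rows.

Cast on 54 stitches; work 43 rows.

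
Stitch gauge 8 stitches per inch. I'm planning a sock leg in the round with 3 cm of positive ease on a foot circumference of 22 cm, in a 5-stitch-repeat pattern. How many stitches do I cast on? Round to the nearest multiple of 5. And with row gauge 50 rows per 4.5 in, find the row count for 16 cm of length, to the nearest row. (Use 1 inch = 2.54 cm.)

Cast on 80 stitches; work 70 rows.

Finished = 22 + 3 = 25 cm.
25 cm × 1/2.54 = 9.84 inches.
8/1 = 8 sts per in; 9.84 × 8 = 78.74 sts.
Nearest multiple of 5 → 80.
16 cm = 6.30 inches; × 11.111 = 69.99 → 70 rows.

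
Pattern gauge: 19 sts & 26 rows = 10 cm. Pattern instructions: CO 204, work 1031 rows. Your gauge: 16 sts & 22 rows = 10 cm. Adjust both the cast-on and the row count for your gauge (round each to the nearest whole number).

Stitches: 204 × 16/19 = 171.79 → 172.
Rows: 1031 × 22/26 = 872.38 → 872.

Cast on 172 stitches; work 872 rows.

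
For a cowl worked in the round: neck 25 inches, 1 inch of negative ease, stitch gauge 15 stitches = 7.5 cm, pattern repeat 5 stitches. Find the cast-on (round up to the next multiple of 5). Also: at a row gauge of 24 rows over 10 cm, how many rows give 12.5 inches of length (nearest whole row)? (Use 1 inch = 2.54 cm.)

Finished = 25 − 1 = 24 inches.
24 inches × 2.54 = 60.96 cm.
15/7.5 = 2 sts per cm; 60.96 × 2 = 121.92 sts.
Next multiple of 5 → 125.
12.5 inches = 31.75 cm; × 2.4 = 76.20 → 76 rows.

Cast on 125 stitches; work 76 rows.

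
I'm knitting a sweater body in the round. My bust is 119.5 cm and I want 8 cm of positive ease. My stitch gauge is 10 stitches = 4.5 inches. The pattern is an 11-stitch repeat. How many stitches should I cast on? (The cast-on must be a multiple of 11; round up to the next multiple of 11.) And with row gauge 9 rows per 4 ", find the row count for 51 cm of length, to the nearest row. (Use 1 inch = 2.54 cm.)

Finished = 119.5 + 8 = 127.5 cm.
127.5 cm × 1/2.54 = 50.20 inches.
10/4.5 = 2.222 sts per in; 50.20 × 2.222 = 111.55 sts.
Next multiple of 11 → 121.
51 cm = 20.08 inches; × 2.25 = 45.18 → 45 rows.

Cast on 121 stitches; work 45 rows.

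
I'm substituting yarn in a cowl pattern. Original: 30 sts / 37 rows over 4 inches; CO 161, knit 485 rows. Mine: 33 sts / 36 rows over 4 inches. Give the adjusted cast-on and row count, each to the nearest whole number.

Cast on 177 stitches; work 472 rows.

Stitches: 161 × 33/30 = 177.10 → 177.
Rows: 485 × 36/37 = 471.89 → 472.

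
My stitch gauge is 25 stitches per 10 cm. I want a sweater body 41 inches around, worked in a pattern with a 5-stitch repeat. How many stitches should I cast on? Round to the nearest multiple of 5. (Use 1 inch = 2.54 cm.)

41 in = 41 × 2.54 = 104.14 cm.
25 / 10 = 2.5 sts/cm.
104.14 × 2.5 = 260.35 sts.
→ 260.

Cast on 260 stitches.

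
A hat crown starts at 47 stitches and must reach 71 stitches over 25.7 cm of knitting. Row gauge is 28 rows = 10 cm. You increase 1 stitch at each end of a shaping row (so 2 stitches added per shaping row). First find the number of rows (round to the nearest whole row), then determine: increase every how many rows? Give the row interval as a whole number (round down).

Rows = 25.7 × 2.8 = 72.0 → 72 rows.
Stitches to add: 24 → 12 shaping rows (at 2 st each).
72 / 12 = 6.00 → every 6 rows.

Increase every 6th row.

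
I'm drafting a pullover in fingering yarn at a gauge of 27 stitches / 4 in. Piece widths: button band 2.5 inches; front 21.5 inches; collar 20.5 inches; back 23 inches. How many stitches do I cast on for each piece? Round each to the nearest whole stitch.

Rate = 27/4 = 6.75 sts per in.
button band: 2.5 × 6.75 = 16.88 → 17.
front: 21.5 × 6.75 = 145.12 → 145.
collar: 20.5 × 6.75 = 138.38 → 138.
back: 23 × 6.75 = 155.25 → 155.

button band 17; front 145; collar 138; back 155.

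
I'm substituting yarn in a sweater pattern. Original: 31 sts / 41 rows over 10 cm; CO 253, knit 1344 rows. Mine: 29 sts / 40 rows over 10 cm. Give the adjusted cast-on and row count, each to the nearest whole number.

Stitches: 253 × 29/31 = 236.68 → 237.
Rows: 1344 × 40/41 = 1311.22 → 1311.

Cast on 237 stitches; work 1311 rows.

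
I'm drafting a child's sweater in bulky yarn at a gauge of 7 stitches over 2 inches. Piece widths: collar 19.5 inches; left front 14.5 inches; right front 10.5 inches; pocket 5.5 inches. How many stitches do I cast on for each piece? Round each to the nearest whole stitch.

Rate = 7/2 = 3.5 sts per in.
collar: 19.5 × 3.5 = 68.25 → 68.
left front: 14.5 × 3.5 = 50.75 → 51.
right front: 10.5 × 3.5 = 36.75 → 37.
pocket: 5.5 × 3.5 = 19.25 → 19.

collar 68; left front 51; right front 37; pocket 19.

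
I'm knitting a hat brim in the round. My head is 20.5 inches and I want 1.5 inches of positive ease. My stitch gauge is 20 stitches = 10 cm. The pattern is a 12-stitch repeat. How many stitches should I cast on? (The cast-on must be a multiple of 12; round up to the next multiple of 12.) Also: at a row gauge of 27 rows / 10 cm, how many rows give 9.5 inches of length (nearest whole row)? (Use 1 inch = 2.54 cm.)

Finished = 20.5 + 1.5 = 22 inches.
22 inches × 2.54 = 55.88 cm.
20/10 = 2 sts per cm; 55.88 × 2 = 111.76 sts.
Next multiple of 12 → 120.
9.5 inches = 24.13 cm; × 2.7 = 65.15 → 65 rows.

Cast on 120 stitches; work 65 rows.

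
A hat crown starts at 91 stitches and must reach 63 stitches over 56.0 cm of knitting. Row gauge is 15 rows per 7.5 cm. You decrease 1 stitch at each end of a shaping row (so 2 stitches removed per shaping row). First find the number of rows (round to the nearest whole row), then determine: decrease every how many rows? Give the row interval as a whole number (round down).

Decrease every 8th row.

Rows = 56.0 × 2 = 112.0 → 112 rows.
Stitches to remove: 28 → 14 shaping rows (at 2 st each).
112 / 14 = 8.00 → every 8 rows.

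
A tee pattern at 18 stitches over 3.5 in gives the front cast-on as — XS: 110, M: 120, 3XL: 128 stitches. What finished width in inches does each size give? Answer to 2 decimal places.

18/3.5 = 5.143 sts per in.
XS: 110 / 5.143 = 21.389 → 21.39 in.
M: 120 / 5.143 = 23.333 → 23.33 in.
3XL: 128 / 5.143 = 24.889 → 24.89 in.

XS 21.39 inches; M 23.33 inches; 3XL 24.89 inches.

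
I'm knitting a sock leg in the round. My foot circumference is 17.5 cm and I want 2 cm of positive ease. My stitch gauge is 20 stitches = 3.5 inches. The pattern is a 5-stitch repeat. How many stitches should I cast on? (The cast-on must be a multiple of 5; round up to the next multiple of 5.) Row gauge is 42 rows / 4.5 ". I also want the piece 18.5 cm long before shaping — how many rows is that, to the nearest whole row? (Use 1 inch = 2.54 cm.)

Cast on 45 stitches; work 68 rows.

Finished = 17.5 + 2 = 19.5 cm.
19.5 cm × 1/2.54 = 7.68 inches.
20/3.5 = 5.714 sts per in; 7.68 × 5.714 = 43.87 sts.
Next multiple of 5 → 45.
18.5 cm = 7.28 inches; × 9.333 = 67.98 → 68 rows.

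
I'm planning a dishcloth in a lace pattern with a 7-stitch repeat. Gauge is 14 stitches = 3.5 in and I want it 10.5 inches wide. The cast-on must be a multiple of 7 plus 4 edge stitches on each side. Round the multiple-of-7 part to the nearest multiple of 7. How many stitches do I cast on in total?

Cast on 43 stitches.

14 / 3.5 = 4 sts per inch.
10.5 × 4 = 42.00 sts.
Less 8 edge sts → 34.00 for the repeat.
Nearest multiple of 7: 35.
Add back 8 edge sts → 43.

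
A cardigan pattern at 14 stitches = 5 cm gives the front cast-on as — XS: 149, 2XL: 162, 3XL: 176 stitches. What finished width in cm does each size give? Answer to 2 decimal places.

XS 53.21 cm; 2XL 57.86 cm; 3XL 62.86 cm.

14/5 = 2.8 sts per cm.
XS: 149 / 2.8 = 53.214 → 53.21 cm.
2XL: 162 / 2.8 = 57.857 → 57.86 cm.
3XL: 176 / 2.8 = 62.857 → 62.86 cm.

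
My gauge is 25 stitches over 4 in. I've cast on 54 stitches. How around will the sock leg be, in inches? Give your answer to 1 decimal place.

8.6 inches.

25 stitches / 4 inch = 6.25 stitches per inch.
54 / 6.25 = 8.64 inches.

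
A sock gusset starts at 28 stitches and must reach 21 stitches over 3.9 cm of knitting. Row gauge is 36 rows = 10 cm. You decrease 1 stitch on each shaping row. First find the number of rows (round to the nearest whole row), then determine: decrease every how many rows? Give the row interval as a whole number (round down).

Rows = 3.9 × 3.6 = 14.0 → 14 rows.
Stitches to remove: 7 → 7 shaping rows (at 1 st each).
14 / 7 = 2.00 → every 2 rows.

Decrease every 2nd row.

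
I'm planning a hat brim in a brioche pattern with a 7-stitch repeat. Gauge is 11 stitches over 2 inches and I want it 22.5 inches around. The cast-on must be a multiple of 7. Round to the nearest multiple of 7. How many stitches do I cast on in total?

11 / 2 = 5.5 sts per inch.
22.5 × 5.5 = 123.75 sts.
Nearest multiple of 7: 126.

Cast on 126 stitches.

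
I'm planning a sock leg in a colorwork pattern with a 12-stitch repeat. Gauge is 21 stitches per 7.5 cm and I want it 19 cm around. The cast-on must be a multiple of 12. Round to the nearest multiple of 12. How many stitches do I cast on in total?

48 stitches.

21 / 7.5 = 2.8 sts per cm.
19 × 2.8 = 53.20 sts.
Nearest multiple of 12: 48.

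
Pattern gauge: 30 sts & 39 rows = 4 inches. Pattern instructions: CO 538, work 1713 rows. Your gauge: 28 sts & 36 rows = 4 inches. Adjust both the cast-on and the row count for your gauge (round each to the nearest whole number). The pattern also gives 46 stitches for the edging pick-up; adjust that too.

Cast on 502 stitches; work 1581 rows; edging pick-up 43 stitches.

Stitches: 538 × 28/30 = 502.13 → 502.
Rows: 1713 × 36/39 = 1581.23 → 1581.
edging pick-up: 46 × 28/30 = 42.93 → 43.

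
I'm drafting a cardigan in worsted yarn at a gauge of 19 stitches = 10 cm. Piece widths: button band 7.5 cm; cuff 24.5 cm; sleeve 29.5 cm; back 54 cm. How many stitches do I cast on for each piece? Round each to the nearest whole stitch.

button band 14; cuff 47; sleeve 56; back 103.

Rate = 19/10 = 1.9 sts per cm.
button band: 7.5 × 1.9 = 14.25 → 14.
cuff: 24.5 × 1.9 = 46.55 → 47.
sleeve: 29.5 × 1.9 = 56.05 → 56.
back: 54 × 1.9 = 102.60 → 103.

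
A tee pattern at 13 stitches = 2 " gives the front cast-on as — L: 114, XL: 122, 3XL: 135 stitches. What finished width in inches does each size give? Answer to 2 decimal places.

13/2 = 6.5 sts per in.
L: 114 / 6.5 = 17.538 → 17.54 in.
XL: 122 / 6.5 = 18.769 → 18.77 in.
3XL: 135 / 6.5 = 20.769 → 20.77 in.

L 17.54 inches; XL 18.77 inches; 3XL 20.77 inches.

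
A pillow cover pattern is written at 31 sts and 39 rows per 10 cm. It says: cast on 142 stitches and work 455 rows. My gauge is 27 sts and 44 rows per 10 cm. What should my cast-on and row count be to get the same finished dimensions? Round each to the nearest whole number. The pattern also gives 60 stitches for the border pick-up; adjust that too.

Stitches: 142 × 27/31 = 123.68 → 124.
Rows: 455 × 44/39 = 513.33 → 513.
border pick-up: 60 × 27/31 = 52.26 → 52.

Cast on 124 stitches; work 513 rows; border pick-up 52 stitches.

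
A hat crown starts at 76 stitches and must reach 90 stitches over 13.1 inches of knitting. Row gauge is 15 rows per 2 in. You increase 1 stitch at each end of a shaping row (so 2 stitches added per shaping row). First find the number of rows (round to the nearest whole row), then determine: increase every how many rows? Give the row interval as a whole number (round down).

Rows = 13.1 × 7.5 = 98.2 → 98 rows.
Stitches to add: 14 → 7 shaping rows (at 2 st each).
98 / 7 = 14.00 → every 14 rows.

Increase every 14th row.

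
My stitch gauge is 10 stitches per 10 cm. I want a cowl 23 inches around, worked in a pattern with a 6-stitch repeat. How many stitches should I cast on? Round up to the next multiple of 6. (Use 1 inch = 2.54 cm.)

23 in = 23 × 2.54 = 58.42 cm.
10 / 10 = 1 sts/cm.
58.42 × 1 = 58.42 sts.
→ 60.

CO 60 sts.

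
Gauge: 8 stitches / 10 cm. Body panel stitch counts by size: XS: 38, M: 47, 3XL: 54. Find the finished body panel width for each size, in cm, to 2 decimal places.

8/10 = 0.8 sts per cm.
XS: 38 / 0.8 = 47.500 → 47.50 cm.
M: 47 / 0.8 = 58.750 → 58.75 cm.
3XL: 54 / 0.8 = 67.500 → 67.50 cm.

XS 47.50 cm; M 58.75 cm; 3XL 67.50 cm.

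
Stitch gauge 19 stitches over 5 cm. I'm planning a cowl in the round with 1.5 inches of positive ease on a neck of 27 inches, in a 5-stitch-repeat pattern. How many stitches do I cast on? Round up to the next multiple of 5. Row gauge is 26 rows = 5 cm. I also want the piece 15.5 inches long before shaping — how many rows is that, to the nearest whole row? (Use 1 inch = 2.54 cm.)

Cast on 280 stitches; work 205 rows.

Finished = 27 + 1.5 = 28.5 inches.
28.5 inches × 2.54 = 72.39 cm.
19/5 = 3.8 sts per cm; 72.39 × 3.8 = 275.08 sts.
Next multiple of 5 → 280.
15.5 inches = 39.37 cm; × 5.2 = 204.72 → 205 rows.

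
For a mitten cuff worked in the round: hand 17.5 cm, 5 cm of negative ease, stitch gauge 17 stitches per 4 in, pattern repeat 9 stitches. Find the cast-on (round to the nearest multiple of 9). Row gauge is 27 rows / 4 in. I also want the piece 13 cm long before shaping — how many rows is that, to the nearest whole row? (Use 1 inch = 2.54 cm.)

Finished = 17.5 − 5 = 12.5 cm.
12.5 cm × 1/2.54 = 4.92 inches.
17/4 = 4.25 sts per in; 4.92 × 4.25 = 20.92 sts.
Nearest multiple of 9 → 18.
13 cm = 5.12 inches; × 6.75 = 34.55 → 35 rows.

Cast on 18 stitches; work 35 rows.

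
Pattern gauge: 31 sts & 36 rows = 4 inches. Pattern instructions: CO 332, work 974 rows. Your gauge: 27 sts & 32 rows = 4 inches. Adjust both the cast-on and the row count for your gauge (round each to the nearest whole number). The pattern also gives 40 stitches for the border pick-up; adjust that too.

Stitches: 332 × 27/31 = 289.16 → 289.
Rows: 974 × 32/36 = 865.78 → 866.
border pick-up: 40 × 27/31 = 34.84 → 35.

Cast on 289 stitches; work 866 rows; border pick-up 35 stitches.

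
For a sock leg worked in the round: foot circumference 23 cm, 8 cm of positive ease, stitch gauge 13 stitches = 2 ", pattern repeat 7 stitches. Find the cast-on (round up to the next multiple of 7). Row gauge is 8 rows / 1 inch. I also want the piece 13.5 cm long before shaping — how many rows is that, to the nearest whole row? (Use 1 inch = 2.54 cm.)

Finished = 23 + 8 = 31 cm.
31 cm × 1/2.54 = 12.20 inches.
13/2 = 6.5 sts per in; 12.20 × 6.5 = 79.33 sts.
Next multiple of 7 → 84.
13.5 cm = 5.31 inches; × 8 = 42.52 → 43 rows.

Cast on 84 stitches; work 43 rows.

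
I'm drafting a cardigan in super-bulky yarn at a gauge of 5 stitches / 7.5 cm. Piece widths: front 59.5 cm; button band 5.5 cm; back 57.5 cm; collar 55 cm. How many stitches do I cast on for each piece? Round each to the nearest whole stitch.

Rate = 5/7.5 = 0.667 sts per cm.
front: 59.5 × 0.667 = 39.67 → 40.
button band: 5.5 × 0.667 = 3.67 → 4.
back: 57.5 × 0.667 = 38.33 → 38.
collar: 55 × 0.667 = 36.67 → 37.

front 40; button band 4; back 38; collar 37.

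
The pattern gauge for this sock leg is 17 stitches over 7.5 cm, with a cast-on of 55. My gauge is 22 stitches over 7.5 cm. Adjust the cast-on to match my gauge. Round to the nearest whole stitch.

CO 71 sts.

Scale factor = 22 / 17 = 1.294.
55 × 22 / 17 = 71.18 sts.
→ 71 sts.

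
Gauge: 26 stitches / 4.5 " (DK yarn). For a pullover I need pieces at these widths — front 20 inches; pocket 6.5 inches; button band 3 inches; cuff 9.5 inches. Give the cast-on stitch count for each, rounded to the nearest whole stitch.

front 116; pocket 38; button band 17; cuff 55.

Rate = 26/4.5 = 5.778 sts per in.
front: 20 × 5.778 = 115.56 → 116.
pocket: 6.5 × 5.778 = 37.56 → 38.
button band: 3 × 5.778 = 17.33 → 17.
cuff: 9.5 × 5.778 = 54.89 → 55.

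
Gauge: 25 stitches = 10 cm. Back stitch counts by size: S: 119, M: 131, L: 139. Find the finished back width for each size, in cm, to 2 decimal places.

S 47.60 cm; M 52.40 cm; L 55.60 cm.

25/10 = 2.5 sts per cm.
S: 119 / 2.5 = 47.600 → 47.60 cm.
M: 131 / 2.5 = 52.400 → 52.40 cm.
L: 139 / 2.5 = 55.600 → 55.60 cm.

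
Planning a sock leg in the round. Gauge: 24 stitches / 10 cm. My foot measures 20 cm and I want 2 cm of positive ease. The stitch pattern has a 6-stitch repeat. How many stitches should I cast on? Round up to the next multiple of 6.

Finished = 20 + 2 = 22 cm.
24 / 10 = 2.4 sts/cm.
22 × 2.4 = 52.80 sts.
Next multiple of 6: 54.

54 stitches.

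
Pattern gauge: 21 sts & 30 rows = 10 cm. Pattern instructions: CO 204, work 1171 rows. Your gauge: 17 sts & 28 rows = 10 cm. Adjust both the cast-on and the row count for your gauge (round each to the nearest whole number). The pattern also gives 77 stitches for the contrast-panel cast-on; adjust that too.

Stitches: 204 × 17/21 = 165.14 → 165.
Rows: 1171 × 28/30 = 1092.93 → 1093.
contrast-panel cast-on: 77 × 17/21 = 62.33 → 62.

Cast on 165 stitches; work 1093 rows; contrast-panel cast-on 62 stitches.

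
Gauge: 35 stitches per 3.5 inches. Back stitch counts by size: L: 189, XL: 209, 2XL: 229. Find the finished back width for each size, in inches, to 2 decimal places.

L 18.90 inches; XL 20.90 inches; 2XL 22.90 inches.

35/3.5 = 10 sts per in.
L: 189 / 10 = 18.900 → 18.90 in.
XL: 209 / 10 = 20.900 → 20.90 in.
2XL: 229 / 10 = 22.900 → 22.90 in.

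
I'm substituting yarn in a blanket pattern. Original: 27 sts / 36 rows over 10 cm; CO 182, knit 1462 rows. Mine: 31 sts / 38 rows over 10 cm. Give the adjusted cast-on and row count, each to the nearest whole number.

Cast on 209 stitches; work 1543 rows.

Stitches: 182 × 31/27 = 208.96 → 209.
Rows: 1462 × 38/36 = 1543.22 → 1543.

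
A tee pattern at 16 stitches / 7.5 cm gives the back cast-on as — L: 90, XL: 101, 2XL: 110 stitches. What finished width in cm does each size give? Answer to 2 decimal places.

16/7.5 = 2.133 sts per cm.
L: 90 / 2.133 = 42.188 → 42.19 cm.
XL: 101 / 2.133 = 47.344 → 47.34 cm.
2XL: 110 / 2.133 = 51.562 → 51.56 cm.

L 42.19 cm; XL 47.34 cm; 2XL 51.56 cm.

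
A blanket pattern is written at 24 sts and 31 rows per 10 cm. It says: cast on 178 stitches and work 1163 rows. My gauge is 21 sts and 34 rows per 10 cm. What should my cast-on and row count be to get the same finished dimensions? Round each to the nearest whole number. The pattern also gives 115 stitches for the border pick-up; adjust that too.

Cast on 156 stitches; work 1276 rows; border pick-up 101 stitches.

Stitches: 178 × 21/24 = 155.75 → 156.
Rows: 1163 × 34/31 = 1275.55 → 1276.
border pick-up: 115 × 21/24 = 100.62 → 101.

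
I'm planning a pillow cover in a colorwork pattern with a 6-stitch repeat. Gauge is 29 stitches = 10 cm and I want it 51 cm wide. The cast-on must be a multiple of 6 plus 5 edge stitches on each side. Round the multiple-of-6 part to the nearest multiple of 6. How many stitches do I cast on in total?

Cast on 148 stitches.

29 / 10 = 2.9 sts per cm.
51 × 2.9 = 147.90 sts.
Less 10 edge sts → 137.90 for the repeat.
Nearest multiple of 6: 138.
Add back 10 edge sts → 148.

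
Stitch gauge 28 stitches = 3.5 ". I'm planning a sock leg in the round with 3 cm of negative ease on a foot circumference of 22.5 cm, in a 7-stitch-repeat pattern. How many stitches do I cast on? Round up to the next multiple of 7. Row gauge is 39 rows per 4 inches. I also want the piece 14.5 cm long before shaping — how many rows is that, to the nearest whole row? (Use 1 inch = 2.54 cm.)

Finished = 22.5 − 3 = 19.5 cm.
19.5 cm × 1/2.54 = 7.68 inches.
28/3.5 = 8 sts per in; 7.68 × 8 = 61.42 sts.
Next multiple of 7 → 63.
14.5 cm = 5.71 inches; × 9.75 = 55.66 → 56 rows.

Cast on 63 stitches; work 56 rows.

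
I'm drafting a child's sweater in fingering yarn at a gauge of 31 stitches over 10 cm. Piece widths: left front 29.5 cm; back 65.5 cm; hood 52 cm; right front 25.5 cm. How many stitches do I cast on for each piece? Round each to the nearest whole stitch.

Rate = 31/10 = 3.1 sts per cm.
left front: 29.5 × 3.1 = 91.45 → 91.
back: 65.5 × 3.1 = 203.05 → 203.
hood: 52 × 3.1 = 161.20 → 161.
right front: 25.5 × 3.1 = 79.05 → 79.

left front 91; back 203; hood 161; right front 79.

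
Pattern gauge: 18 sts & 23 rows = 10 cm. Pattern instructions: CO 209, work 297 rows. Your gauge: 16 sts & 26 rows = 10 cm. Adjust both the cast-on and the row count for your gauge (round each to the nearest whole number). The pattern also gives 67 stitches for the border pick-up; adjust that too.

Cast on 186 stitches; work 336 rows; border pick-up 60 stitches.

Stitches: 209 × 16/18 = 185.78 → 186.
Rows: 297 × 26/23 = 335.74 → 336.
border pick-up: 67 × 16/18 = 59.56 → 60.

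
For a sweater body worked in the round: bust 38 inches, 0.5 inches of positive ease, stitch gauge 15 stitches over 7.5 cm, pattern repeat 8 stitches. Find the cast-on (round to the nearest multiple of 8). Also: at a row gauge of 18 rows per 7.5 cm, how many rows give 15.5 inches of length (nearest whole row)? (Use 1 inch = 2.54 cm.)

Cast on 192 stitches; work 94 rows.

Finished = 38 + 0.5 = 38.5 inches.
38.5 inches × 2.54 = 97.79 cm.
15/7.5 = 2 sts per cm; 97.79 × 2 = 195.58 sts.
Nearest multiple of 8 → 192.
15.5 inches = 39.37 cm; × 2.4 = 94.49 → 94 rows.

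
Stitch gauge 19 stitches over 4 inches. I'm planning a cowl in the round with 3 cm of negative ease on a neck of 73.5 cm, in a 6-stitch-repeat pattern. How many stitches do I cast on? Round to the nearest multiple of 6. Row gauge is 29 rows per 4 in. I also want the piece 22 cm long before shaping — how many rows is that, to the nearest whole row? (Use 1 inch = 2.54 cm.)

Cast on 132 stitches; work 63 rows.

Finished = 73.5 − 3 = 70.5 cm.
70.5 cm × 1/2.54 = 27.76 inches.
19/4 = 4.75 sts per in; 27.76 × 4.75 = 131.84 sts.
Nearest multiple of 6 → 132.
22 cm = 8.66 inches; × 7.25 = 62.80 → 63 rows.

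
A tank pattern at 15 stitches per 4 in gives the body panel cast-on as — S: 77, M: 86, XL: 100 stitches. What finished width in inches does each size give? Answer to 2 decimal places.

15/4 = 3.75 sts per in.
S: 77 / 3.75 = 20.533 → 20.53 in.
M: 86 / 3.75 = 22.933 → 22.93 in.
XL: 100 / 3.75 = 26.667 → 26.67 in.

S 20.53 inches; M 22.93 inches; XL 26.67 inches.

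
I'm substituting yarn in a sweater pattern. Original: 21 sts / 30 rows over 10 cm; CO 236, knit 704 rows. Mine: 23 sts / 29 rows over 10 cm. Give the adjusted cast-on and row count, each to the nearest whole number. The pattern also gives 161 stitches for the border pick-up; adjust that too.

Stitches: 236 × 23/21 = 258.48 → 258.
Rows: 704 × 29/30 = 680.53 → 681.
border pick-up: 161 × 23/21 = 176.33 → 176.

Cast on 258 stitches; work 681 rows; border pick-up 176 stitches.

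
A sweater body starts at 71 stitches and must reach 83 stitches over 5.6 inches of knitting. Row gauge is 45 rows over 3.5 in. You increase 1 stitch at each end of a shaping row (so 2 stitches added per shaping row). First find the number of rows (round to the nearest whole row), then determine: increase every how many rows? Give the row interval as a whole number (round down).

Increase every 12th row.

Rows = 5.6 × 12.857 = 72.0 → 72 rows.
Stitches to add: 12 → 6 shaping rows (at 2 st each).
72 / 6 = 12.00 → every 12 rows.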